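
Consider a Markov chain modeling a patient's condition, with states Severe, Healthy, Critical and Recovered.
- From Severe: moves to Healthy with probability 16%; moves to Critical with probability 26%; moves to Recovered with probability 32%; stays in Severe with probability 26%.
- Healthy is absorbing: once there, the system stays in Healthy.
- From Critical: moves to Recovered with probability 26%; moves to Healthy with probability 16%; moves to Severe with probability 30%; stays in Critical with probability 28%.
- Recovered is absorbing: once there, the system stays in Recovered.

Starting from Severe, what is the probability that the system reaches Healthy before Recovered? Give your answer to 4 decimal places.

0.3448

Let h(s) be the probability of absorption at Healthy starting from transient state s. Then h(Healthy) = 1 and h(Recovered) = 0. By first-step analysis:
h(Severe) = 0.26·h(Severe) + 0.16·1 + 0.26·h(Critical) + 0.32·0
h(Critical) = 0.3·h(Severe) + 0.16·1 + 0.28·h(Critical) + 0.26·0
Solving: h(Severe) = 0.3448, h(Critical) = 0.3659.
Starting from Severe, the probability is 0.3448.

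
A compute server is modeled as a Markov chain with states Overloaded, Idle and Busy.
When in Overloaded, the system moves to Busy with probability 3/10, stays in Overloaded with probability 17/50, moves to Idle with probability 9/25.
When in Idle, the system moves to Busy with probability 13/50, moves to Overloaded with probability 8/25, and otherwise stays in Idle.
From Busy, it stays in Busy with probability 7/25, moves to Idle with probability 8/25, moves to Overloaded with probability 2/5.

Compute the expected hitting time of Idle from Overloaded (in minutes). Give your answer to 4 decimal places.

Let t(s) be the expected number of minutes to first reach Idle from state s, with t(Idle) = 0. Conditioning on the first minute:
t(Overloaded) = 1 + 0.34·t(Overloaded) + 0.3·t(Busy)
t(Busy) = 1 + 0.4·t(Overloaded) + 0.28·t(Busy)
Solving: t(Overloaded) = 2.8716, t(Busy) = 2.9842.
Expected minutes from Overloaded to Idle: 2.8716.

2.8716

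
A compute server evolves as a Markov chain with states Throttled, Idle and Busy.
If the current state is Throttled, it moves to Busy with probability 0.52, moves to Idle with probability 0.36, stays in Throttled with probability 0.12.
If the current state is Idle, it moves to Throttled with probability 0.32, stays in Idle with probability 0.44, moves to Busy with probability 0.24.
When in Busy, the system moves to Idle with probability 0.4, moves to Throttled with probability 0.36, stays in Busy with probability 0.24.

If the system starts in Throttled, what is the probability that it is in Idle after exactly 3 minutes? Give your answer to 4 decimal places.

0.4037

Propagate the distribution vector 3 minutes from Throttled.
After 0 minutes: (1.0000, 0.0000, 0.0000)
After 1 minute: (0.1200, 0.3600, 0.5200)
After 2 minutes: (0.3168, 0.4096, 0.2736)
After 3 minutes: (0.2676, 0.4037, 0.3287)
P(in Idle after 3 minutes) = 0.4037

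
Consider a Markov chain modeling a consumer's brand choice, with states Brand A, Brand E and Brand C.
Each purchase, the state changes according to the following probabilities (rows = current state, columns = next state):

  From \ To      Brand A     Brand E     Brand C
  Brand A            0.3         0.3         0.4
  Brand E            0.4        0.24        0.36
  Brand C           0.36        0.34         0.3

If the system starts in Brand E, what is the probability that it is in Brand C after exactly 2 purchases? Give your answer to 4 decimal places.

0.3544

Sum over the intermediate state after 1 purchase:
P = P(Brand E→Brand A)·P(Brand A→Brand C) + P(Brand E→Brand E)·P(Brand E→Brand C) + P(Brand E→Brand C)·P(Brand C→Brand C)
  = 0.4×0.4 + 0.24×0.36 + 0.36×0.3
  = 0.1600 + 0.0864 + 0.1080 = 0.3544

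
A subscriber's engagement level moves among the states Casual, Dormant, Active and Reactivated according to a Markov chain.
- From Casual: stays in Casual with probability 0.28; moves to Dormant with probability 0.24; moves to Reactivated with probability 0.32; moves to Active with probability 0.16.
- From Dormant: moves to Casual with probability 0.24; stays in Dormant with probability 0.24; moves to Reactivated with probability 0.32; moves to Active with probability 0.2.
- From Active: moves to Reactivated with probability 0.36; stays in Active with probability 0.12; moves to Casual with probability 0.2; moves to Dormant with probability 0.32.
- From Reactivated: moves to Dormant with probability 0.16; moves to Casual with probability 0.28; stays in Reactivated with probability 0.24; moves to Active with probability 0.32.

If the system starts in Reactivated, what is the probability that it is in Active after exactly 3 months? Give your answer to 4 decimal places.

Propagate the distribution vector 3 months from Reactivated.
After 0 months: (0.0000, 0.0000, 0.0000, 1.0000)
After 1 month: (0.2800, 0.1600, 0.3200, 0.2400)
After 2 months: (0.2480, 0.2464, 0.1920, 0.3136)
After 3 months: (0.2548, 0.2303, 0.2124, 0.3026)
P(in Active after 3 months) = 0.2124

0.2124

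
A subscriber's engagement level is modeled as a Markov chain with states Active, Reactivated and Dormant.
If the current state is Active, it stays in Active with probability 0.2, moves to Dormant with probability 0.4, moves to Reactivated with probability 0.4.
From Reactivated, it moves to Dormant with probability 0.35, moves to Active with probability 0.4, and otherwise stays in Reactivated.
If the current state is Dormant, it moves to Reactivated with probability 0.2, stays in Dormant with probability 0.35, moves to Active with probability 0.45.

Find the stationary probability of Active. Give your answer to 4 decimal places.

0.3486

Let the stationary distribution be π with π = πP and π_1 + π_2 + π_3 = 1.
π_1 = 0.2·π_1 + 0.4·π_2 + 0.45·π_3
π_2 = 0.4·π_1 + 0.25·π_2 + 0.2·π_3
Solving with the normalization constraint gives π = (0.3486, 0.2839, 0.3674).
So the stationary probability of Active is 0.3486.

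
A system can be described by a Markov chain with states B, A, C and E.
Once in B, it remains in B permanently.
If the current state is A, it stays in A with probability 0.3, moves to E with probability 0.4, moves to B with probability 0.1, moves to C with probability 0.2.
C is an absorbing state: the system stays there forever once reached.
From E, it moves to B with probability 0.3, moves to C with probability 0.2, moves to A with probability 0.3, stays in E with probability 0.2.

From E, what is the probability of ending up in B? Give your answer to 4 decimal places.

0.5455

Let h(s) be the probability of absorption at B starting from transient state s. Then h(B) = 1 and h(C) = 0. By first-step analysis:
h(A) = 0.1·1 + 0.3·h(A) + 0.2·0 + 0.4·h(E)
h(E) = 0.3·1 + 0.3·h(A) + 0.2·0 + 0.2·h(E)
Solving: h(A) = 0.4545, h(E) = 0.5455.
Starting from E, the probability is 0.5455.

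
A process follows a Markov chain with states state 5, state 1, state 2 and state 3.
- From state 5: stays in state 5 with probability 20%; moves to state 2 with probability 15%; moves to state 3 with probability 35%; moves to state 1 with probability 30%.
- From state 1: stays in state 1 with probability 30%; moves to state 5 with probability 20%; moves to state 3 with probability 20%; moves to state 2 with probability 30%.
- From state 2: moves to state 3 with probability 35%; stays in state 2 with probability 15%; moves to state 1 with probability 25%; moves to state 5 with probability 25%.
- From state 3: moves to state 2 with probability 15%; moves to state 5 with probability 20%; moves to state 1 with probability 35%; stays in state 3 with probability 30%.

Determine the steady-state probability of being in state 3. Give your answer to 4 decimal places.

Let the stationary distribution be π with π = πP and π_1 + π_2 + π_3 + π_4 = 1.
π_1 = 0.2·π_1 + 0.2·π_2 + 0.25·π_3 + 0.2·π_4
π_2 = 0.3·π_1 + 0.3·π_2 + 0.25·π_3 + 0.35·π_4
π_3 = 0.15·π_1 + 0.3·π_2 + 0.15·π_3 + 0.15·π_4
Solving with the normalization constraint gives π = (0.2098, 0.3047, 0.1957, 0.2898).
So the stationary probability of state 3 is 0.2898.

0.2898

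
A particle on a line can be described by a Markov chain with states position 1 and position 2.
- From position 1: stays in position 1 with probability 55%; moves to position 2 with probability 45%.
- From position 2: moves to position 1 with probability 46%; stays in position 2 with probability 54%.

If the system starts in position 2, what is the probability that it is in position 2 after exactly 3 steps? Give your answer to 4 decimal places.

0.4949

Propagate the distribution vector 3 steps from position 2.
After 0 steps: (0.0000, 1.0000)
After 1 step: (0.4600, 0.5400)
After 2 steps: (0.5014, 0.4986)
After 3 steps: (0.5051, 0.4949)
P(in position 2 after 3 steps) = 0.4949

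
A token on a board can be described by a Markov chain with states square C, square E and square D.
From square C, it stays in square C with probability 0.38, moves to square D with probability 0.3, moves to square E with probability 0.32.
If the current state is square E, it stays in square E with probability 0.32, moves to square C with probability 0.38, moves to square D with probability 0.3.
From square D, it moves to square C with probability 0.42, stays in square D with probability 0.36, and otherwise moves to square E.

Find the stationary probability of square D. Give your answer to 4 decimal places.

0.3191

Let the stationary distribution be π with π = πP and π_1 + π_2 + π_3 = 1.
π_1 = 0.38·π_1 + 0.38·π_2 + 0.42·π_3
π_2 = 0.32·π_1 + 0.32·π_2 + 0.22·π_3
Solving with the normalization constraint gives π = (0.3928, 0.2881, 0.3191).
So the stationary probability of square D is 0.3191.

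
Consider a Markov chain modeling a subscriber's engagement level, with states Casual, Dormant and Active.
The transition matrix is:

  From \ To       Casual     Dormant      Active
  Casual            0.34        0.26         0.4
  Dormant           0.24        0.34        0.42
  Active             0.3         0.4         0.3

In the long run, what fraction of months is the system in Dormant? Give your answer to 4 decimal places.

Let the stationary distribution be π with π = πP and π_1 + π_2 + π_3 = 1.
π_1 = 0.34·π_1 + 0.24·π_2 + 0.3·π_3
π_2 = 0.26·π_1 + 0.34·π_2 + 0.4·π_3
Solving with the normalization constraint gives π = (0.2913, 0.3389, 0.3698).
So the stationary probability of Dormant is 0.3389.

0.3389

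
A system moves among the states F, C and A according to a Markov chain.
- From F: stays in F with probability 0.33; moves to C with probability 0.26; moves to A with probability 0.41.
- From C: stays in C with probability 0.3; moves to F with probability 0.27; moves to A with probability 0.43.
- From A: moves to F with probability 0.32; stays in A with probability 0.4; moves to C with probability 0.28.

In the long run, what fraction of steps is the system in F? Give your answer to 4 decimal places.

0.3091

Let the stationary distribution be π with π = πP and π_1 + π_2 + π_3 = 1.
π_1 = 0.33·π_1 + 0.27·π_2 + 0.32·π_3
π_2 = 0.26·π_1 + 0.3·π_2 + 0.28·π_3
Solving with the normalization constraint gives π = (0.3091, 0.2794, 0.4115).
So the stationary probability of F is 0.3091.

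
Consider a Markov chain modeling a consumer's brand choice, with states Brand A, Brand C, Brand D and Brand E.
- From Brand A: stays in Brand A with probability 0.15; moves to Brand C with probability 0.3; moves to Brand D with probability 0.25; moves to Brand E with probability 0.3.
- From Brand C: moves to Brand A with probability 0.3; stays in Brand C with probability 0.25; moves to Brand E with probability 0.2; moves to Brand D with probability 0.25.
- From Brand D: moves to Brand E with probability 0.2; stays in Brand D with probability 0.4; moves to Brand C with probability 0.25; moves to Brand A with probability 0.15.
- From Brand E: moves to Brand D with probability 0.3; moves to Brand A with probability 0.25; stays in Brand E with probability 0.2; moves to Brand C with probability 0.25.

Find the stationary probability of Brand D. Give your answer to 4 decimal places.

0.3071

Let the stationary distribution be π with π = πP and π_1 + π_2 + π_3 + π_4 = 1.
π_1 = 0.15·π_1 + 0.3·π_2 + 0.15·π_3 + 0.25·π_4
π_2 = 0.3·π_1 + 0.25·π_2 + 0.25·π_3 + 0.25·π_4
π_3 = 0.25·π_1 + 0.25·π_2 + 0.4·π_3 + 0.3·π_4
Solving with the normalization constraint gives π = (0.2112, 0.2606, 0.3071, 0.2211).
So the stationary probability of Brand D is 0.3071.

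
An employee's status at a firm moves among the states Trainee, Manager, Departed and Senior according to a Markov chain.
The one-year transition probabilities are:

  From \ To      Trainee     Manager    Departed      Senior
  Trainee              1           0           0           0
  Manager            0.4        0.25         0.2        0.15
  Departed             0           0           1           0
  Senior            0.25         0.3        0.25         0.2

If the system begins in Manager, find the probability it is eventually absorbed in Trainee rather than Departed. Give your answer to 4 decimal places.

Let h(s) be the probability of absorption at Trainee starting from transient state s. Then h(Trainee) = 1 and h(Departed) = 0. By first-step analysis:
h(Manager) = 0.4·1 + 0.25·h(Manager) + 0.2·0 + 0.15·h(Senior)
h(Senior) = 0.25·1 + 0.3·h(Manager) + 0.25·0 + 0.2·h(Senior)
Solving: h(Manager) = 0.6441, h(Senior) = 0.5541.
Starting from Manager, the probability is 0.6441.

0.6441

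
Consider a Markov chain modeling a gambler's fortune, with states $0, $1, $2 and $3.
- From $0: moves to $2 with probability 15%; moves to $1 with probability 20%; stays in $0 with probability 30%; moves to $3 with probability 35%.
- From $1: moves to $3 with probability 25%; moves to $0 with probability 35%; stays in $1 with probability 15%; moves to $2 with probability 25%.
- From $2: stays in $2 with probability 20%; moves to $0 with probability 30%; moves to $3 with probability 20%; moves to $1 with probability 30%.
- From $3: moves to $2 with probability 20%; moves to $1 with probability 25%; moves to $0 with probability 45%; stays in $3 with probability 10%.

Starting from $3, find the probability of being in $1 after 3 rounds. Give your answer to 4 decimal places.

Propagate the distribution vector 3 rounds from $3.
After 0 rounds: (0.0000, 0.0000, 0.0000, 1.0000)
After 1 round: (0.4500, 0.2500, 0.2000, 0.1000)
After 2 rounds: (0.3275, 0.2125, 0.1900, 0.2700)
After 3 rounds: (0.3511, 0.2219, 0.1943, 0.2328)
P(in $1 after 3 rounds) = 0.2219

0.2219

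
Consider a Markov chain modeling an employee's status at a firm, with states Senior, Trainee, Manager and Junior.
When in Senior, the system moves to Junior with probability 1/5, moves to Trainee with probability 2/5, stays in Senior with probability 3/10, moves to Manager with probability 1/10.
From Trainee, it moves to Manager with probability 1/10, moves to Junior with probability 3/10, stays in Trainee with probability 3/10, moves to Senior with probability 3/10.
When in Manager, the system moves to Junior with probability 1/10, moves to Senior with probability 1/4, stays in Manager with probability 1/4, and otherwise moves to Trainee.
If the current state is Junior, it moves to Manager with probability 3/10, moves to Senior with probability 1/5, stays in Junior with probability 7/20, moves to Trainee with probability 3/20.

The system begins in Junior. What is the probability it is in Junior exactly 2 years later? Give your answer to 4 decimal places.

0.2375

Propagate the distribution vector 2 years from Junior.
After 0 years: (0.0000, 0.0000, 0.0000, 1.0000)
After 1 year: (0.2000, 0.1500, 0.3000, 0.3500)
After 2 years: (0.2500, 0.2975, 0.2150, 0.2375)
P(in Junior after 2 years) = 0.2375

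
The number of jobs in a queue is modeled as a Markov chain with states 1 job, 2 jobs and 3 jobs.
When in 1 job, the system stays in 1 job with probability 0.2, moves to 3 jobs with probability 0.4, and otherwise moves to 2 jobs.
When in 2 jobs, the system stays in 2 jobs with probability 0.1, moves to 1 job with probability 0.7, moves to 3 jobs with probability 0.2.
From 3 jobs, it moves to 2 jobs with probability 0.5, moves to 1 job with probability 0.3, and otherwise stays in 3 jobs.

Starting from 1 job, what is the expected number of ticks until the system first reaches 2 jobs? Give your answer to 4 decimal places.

2.3077

Let t(s) be the expected number of ticks to first reach 2 jobs from state s, with t(2 jobs) = 0. Conditioning on the first tick:
t(1 job) = 1 + 0.2·t(1 job) + 0.4·t(3 jobs)
t(3 jobs) = 1 + 0.3·t(1 job) + 0.2·t(3 jobs)
Solving: t(1 job) = 2.3077, t(3 jobs) = 2.1154.
Expected ticks from 1 job to 2 jobs: 2.3077.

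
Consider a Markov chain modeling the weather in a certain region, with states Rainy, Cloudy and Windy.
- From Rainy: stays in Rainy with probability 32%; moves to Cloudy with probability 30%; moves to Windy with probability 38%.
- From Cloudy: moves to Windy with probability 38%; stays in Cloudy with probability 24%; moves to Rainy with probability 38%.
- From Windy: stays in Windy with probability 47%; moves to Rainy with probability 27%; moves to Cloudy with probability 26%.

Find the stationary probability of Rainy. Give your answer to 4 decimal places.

Let the stationary distribution be π with π = πP and π_1 + π_2 + π_3 = 1.
π_1 = 0.32·π_1 + 0.38·π_2 + 0.27·π_3
π_2 = 0.3·π_1 + 0.24·π_2 + 0.26·π_3
Solving with the normalization constraint gives π = (0.3152, 0.2673, 0.4176).
So the stationary probability of Rainy is 0.3152.

0.3152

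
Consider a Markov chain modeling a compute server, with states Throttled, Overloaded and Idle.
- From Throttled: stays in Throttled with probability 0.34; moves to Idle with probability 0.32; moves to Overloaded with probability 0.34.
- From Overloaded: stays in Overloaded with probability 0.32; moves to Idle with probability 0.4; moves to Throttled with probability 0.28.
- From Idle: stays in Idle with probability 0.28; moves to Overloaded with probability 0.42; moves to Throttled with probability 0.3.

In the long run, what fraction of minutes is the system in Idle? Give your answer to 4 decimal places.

0.3354

Let the stationary distribution be π with π = πP and π_1 + π_2 + π_3 = 1.
π_1 = 0.34·π_1 + 0.28·π_2 + 0.3·π_3
π_2 = 0.34·π_1 + 0.32·π_2 + 0.42·π_3
Solving with the normalization constraint gives π = (0.3050, 0.3596, 0.3354).
So the stationary probability of Idle is 0.3354.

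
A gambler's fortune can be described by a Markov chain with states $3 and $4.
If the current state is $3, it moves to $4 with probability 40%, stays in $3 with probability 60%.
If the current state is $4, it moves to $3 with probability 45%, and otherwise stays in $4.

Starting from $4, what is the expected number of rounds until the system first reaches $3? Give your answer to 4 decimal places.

2.2222

Let t(s) be the expected number of rounds to first reach $3 from state s, with t($3) = 0. Conditioning on the first round:
t($4) = 1 + 0.55·t($4)
Solving: t($4) = 2.2222.
Expected rounds from $4 to $3: 2.2222.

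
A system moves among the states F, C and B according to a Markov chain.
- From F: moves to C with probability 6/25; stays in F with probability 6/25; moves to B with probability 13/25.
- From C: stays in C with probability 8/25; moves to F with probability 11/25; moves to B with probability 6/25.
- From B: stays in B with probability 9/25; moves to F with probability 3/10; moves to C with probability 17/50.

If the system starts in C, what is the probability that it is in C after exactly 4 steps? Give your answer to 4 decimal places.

0.3018

Propagate the distribution vector 4 steps from C.
After 0 steps: (0.0000, 1.0000, 0.0000)
After 1 step: (0.4400, 0.3200, 0.2400)
After 2 steps: (0.3184, 0.2896, 0.3920)
After 3 steps: (0.3214, 0.3024, 0.3762)
After 4 steps: (0.3230, 0.3018, 0.3751)
P(in C after 4 steps) = 0.3018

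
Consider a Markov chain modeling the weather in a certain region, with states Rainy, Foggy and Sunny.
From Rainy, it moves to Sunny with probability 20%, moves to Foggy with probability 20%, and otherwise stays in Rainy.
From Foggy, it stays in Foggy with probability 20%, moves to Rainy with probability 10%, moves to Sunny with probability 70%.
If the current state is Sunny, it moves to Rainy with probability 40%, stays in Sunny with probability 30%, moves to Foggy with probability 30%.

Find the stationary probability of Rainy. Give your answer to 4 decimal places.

0.4118

Let the stationary distribution be π with π = πP and π_1 + π_2 + π_3 = 1.
π_1 = 0.6·π_1 + 0.1·π_2 + 0.4·π_3
π_2 = 0.2·π_1 + 0.2·π_2 + 0.3·π_3
Solving with the normalization constraint gives π = (0.4118, 0.2353, 0.3529).
So the stationary probability of Rainy is 0.4118.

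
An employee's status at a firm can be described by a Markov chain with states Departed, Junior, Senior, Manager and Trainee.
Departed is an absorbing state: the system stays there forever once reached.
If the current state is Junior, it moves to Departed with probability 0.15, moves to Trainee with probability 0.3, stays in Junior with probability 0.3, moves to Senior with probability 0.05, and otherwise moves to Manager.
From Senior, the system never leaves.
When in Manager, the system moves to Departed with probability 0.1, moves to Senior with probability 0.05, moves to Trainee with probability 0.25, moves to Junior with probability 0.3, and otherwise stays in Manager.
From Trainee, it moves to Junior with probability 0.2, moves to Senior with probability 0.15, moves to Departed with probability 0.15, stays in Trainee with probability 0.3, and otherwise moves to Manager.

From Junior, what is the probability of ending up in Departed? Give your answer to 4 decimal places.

Let h(s) be the probability of absorption at Departed starting from transient state s. Then h(Departed) = 1 and h(Senior) = 0. By first-step analysis:
h(Junior) = 0.15·1 + 0.3·h(Junior) + 0.05·0 + 0.2·h(Manager) + 0.3·h(Trainee)
h(Manager) = 0.1·1 + 0.3·h(Junior) + 0.05·0 + 0.3·h(Manager) + 0.25·h(Trainee)
h(Trainee) = 0.15·1 + 0.2·h(Junior) + 0.15·0 + 0.2·h(Manager) + 0.3·h(Trainee)
Solving: h(Junior) = 0.6378, h(Manager) = 0.6212, h(Trainee) = 0.5740.
Starting from Junior, the probability is 0.6378.

0.6378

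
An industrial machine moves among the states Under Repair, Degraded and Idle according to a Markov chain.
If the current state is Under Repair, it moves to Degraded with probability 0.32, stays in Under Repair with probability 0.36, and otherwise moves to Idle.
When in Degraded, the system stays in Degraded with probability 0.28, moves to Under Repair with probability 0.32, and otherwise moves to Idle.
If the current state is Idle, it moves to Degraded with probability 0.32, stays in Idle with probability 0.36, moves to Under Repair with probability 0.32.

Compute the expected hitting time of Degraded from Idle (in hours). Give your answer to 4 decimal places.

3.1250

Let t(s) be the expected number of hours to first reach Degraded from state s, with t(Degraded) = 0. Conditioning on the first hour:
t(Under Repair) = 1 + 0.36·t(Under Repair) + 0.32·t(Idle)
t(Idle) = 1 + 0.32·t(Under Repair) + 0.36·t(Idle)
Solving: t(Under Repair) = 3.1250, t(Idle) = 3.1250.
Expected hours from Idle to Degraded: 3.1250.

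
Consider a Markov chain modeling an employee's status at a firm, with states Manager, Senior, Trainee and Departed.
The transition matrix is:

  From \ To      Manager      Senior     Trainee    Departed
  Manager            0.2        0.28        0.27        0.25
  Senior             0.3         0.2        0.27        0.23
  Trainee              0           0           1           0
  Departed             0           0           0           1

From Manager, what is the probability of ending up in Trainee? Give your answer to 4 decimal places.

Let h(s) be the probability of absorption at Trainee starting from transient state s. Then h(Trainee) = 1 and h(Departed) = 0. By first-step analysis:
h(Manager) = 0.2·h(Manager) + 0.28·h(Senior) + 0.27·1 + 0.25·0
h(Senior) = 0.3·h(Manager) + 0.2·h(Senior) + 0.27·1 + 0.23·0
Solving: h(Manager) = 0.5245, h(Senior) = 0.5342.
Starting from Manager, the probability is 0.5245.

0.5245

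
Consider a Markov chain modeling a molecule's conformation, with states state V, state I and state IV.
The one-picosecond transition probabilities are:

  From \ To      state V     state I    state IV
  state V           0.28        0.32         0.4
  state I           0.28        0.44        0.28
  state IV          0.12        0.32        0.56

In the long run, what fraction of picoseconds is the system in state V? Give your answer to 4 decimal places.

0.2121

Let the stationary distribution be π with π = πP and π_1 + π_2 + π_3 = 1.
π_1 = 0.28·π_1 + 0.28·π_2 + 0.12·π_3
π_2 = 0.32·π_1 + 0.44·π_2 + 0.32·π_3
Solving with the normalization constraint gives π = (0.2121, 0.3636, 0.4242).
So the stationary probability of state V is 0.2121.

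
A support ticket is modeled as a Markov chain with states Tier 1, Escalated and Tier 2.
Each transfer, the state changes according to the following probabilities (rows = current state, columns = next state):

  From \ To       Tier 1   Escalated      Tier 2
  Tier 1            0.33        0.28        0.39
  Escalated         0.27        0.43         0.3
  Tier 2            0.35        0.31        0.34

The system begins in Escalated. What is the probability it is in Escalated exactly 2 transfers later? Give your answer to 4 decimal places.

Sum over the intermediate state after 1 transfer:
P = P(Escalated→Tier 1)·P(Tier 1→Escalated) + P(Escalated→Escalated)·P(Escalated→Escalated) + P(Escalated→Tier 2)·P(Tier 2→Escalated)
  = 0.27×0.28 + 0.43×0.43 + 0.3×0.31
  = 0.0756 + 0.1849 + 0.0930 = 0.3535

0.3535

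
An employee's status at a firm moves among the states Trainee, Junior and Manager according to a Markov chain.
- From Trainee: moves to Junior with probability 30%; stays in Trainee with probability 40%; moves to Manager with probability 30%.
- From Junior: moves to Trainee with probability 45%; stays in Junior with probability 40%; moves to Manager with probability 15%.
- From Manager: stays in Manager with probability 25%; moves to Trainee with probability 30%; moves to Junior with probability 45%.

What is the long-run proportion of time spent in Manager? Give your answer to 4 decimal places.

Let the stationary distribution be π with π = πP and π_1 + π_2 + π_3 = 1.
π_1 = 0.4·π_1 + 0.45·π_2 + 0.3·π_3
π_2 = 0.3·π_1 + 0.4·π_2 + 0.45·π_3
Solving with the normalization constraint gives π = (0.3953, 0.3721, 0.2326).
So the stationary probability of Manager is 0.2326.

0.2326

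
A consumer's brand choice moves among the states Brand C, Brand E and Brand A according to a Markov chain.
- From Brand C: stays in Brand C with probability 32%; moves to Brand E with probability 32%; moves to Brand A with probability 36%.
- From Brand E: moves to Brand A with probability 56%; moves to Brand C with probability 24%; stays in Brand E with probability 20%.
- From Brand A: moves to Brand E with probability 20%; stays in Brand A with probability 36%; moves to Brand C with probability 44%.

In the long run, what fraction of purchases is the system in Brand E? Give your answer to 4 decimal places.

0.2420

Let the stationary distribution be π with π = πP and π_1 + π_2 + π_3 = 1.
π_1 = 0.32·π_1 + 0.24·π_2 + 0.44·π_3
π_2 = 0.32·π_1 + 0.2·π_2 + 0.2·π_3
Solving with the normalization constraint gives π = (0.3497, 0.2420, 0.4084).
So the stationary probability of Brand E is 0.2420.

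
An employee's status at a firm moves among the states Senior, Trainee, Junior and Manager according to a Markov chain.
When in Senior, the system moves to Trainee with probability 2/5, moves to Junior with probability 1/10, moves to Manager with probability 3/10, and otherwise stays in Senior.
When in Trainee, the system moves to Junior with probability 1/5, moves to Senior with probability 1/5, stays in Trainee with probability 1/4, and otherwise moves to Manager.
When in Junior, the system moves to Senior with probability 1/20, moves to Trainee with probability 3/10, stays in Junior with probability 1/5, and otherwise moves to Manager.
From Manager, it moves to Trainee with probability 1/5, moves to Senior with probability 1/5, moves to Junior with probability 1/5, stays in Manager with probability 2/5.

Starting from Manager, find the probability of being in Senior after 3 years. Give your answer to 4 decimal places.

0.1730

Propagate the distribution vector 3 years from Manager.
After 0 years: (0.0000, 0.0000, 0.0000, 1.0000)
After 1 year: (0.2000, 0.2000, 0.2000, 0.4000)
After 2 years: (0.1700, 0.2700, 0.1800, 0.3800)
After 3 years: (0.1730, 0.2655, 0.1830, 0.3785)
P(in Senior after 3 years) = 0.1730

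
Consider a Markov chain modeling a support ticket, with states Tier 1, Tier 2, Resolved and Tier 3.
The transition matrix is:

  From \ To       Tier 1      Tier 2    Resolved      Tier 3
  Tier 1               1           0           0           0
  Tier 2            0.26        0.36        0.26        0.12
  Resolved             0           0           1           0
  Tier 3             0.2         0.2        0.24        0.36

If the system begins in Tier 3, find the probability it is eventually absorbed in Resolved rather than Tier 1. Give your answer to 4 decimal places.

Let h(s) be the probability of absorption at Resolved starting from transient state s. Then h(Resolved) = 1 and h(Tier 1) = 0. By first-step analysis:
h(Tier 2) = 0.26·0 + 0.36·h(Tier 2) + 0.26·1 + 0.12·h(Tier 3)
h(Tier 3) = 0.2·0 + 0.2·h(Tier 2) + 0.24·1 + 0.36·h(Tier 3)
Solving: h(Tier 2) = 0.5062, h(Tier 3) = 0.5332.
Starting from Tier 3, the probability is 0.5332.

0.5332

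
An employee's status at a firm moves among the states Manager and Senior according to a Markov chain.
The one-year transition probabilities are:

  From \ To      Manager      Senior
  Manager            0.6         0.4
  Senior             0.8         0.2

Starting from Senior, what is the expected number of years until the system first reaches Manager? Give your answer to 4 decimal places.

Let t(s) be the expected number of years to first reach Manager from state s, with t(Manager) = 0. Conditioning on the first year:
t(Senior) = 1 + 0.2·t(Senior)
Solving: t(Senior) = 1.2500.
Expected years from Senior to Manager: 1.2500.

1.2500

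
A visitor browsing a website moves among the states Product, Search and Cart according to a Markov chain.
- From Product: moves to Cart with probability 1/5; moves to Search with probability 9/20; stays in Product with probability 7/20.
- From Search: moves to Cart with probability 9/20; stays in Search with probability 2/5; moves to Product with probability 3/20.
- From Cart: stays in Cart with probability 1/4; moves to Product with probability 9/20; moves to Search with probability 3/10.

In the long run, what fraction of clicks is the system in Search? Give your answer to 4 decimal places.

0.3841

Let the stationary distribution be π with π = πP and π_1 + π_2 + π_3 = 1.
π_1 = 0.35·π_1 + 0.15·π_2 + 0.45·π_3
π_2 = 0.45·π_1 + 0.4·π_2 + 0.3·π_3
Solving with the normalization constraint gives π = (0.3043, 0.3841, 0.3116).
So the stationary probability of Search is 0.3841.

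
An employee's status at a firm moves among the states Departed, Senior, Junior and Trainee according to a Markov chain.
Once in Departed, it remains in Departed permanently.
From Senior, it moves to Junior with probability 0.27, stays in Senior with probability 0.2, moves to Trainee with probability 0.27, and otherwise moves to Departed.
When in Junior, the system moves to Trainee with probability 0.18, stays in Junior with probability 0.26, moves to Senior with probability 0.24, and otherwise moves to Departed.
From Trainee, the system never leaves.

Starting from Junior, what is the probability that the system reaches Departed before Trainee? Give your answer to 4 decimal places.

Let h(s) be the probability of absorption at Departed starting from transient state s. Then h(Departed) = 1 and h(Trainee) = 0. By first-step analysis:
h(Senior) = 0.26·1 + 0.2·h(Senior) + 0.27·h(Junior) + 0.27·0
h(Junior) = 0.32·1 + 0.24·h(Senior) + 0.26·h(Junior) + 0.18·0
Solving: h(Senior) = 0.5288, h(Junior) = 0.6039.
Starting from Junior, the probability is 0.6039.

0.6039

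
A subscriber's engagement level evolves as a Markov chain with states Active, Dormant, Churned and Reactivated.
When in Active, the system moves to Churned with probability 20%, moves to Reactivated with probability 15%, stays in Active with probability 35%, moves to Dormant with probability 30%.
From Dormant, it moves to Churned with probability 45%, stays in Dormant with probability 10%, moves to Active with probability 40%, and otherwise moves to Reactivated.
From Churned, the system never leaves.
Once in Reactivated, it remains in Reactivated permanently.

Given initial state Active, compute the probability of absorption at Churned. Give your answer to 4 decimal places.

Let h(s) be the probability of absorption at Churned starting from transient state s. Then h(Churned) = 1 and h(Reactivated) = 0. By first-step analysis:
h(Active) = 0.35·h(Active) + 0.3·h(Dormant) + 0.2·1 + 0.15·0
h(Dormant) = 0.4·h(Active) + 0.1·h(Dormant) + 0.45·1 + 0.05·0
Solving: h(Active) = 0.6774, h(Dormant) = 0.8011.
Starting from Active, the probability is 0.6774.

0.6774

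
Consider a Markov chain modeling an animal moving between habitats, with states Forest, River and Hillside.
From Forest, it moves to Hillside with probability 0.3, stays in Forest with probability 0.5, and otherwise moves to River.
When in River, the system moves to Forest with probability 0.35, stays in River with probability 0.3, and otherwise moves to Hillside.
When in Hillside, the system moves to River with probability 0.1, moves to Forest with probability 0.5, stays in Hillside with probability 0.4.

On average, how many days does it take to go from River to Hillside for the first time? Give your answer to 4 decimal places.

3.0357

Let t(s) be the expected number of days to first reach Hillside from state s, with t(Hillside) = 0. Conditioning on the first day:
t(Forest) = 1 + 0.5·t(Forest) + 0.2·t(River)
t(River) = 1 + 0.35·t(Forest) + 0.3·t(River)
Solving: t(Forest) = 3.2143, t(River) = 3.0357.
Expected days from River to Hillside: 3.0357.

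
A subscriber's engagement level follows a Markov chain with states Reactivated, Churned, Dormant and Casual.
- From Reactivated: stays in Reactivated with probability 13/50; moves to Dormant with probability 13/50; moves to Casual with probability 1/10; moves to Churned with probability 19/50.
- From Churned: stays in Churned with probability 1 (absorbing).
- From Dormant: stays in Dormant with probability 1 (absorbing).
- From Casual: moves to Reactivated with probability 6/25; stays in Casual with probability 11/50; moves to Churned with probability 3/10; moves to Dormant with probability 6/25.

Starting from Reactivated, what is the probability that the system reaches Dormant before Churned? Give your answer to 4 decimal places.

Let h(s) be the probability of absorption at Dormant starting from transient state s. Then h(Dormant) = 1 and h(Churned) = 0. By first-step analysis:
h(Reactivated) = 0.26·h(Reactivated) + 0.38·0 + 0.26·1 + 0.1·h(Casual)
h(Casual) = 0.24·h(Reactivated) + 0.3·0 + 0.24·1 + 0.22·h(Casual)
Solving: h(Reactivated) = 0.4100, h(Casual) = 0.4338.
Starting from Reactivated, the probability is 0.4100.

0.4100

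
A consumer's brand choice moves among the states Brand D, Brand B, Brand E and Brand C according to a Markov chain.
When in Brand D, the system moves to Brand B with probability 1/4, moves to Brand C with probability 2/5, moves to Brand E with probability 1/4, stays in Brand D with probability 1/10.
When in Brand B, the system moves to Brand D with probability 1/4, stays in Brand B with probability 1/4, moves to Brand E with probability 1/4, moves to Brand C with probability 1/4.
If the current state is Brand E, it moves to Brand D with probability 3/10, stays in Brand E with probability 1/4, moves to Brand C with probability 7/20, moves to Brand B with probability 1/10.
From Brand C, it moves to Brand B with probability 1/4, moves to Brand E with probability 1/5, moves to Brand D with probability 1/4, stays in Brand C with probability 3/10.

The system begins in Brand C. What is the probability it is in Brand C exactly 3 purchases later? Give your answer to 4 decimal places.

Propagate the distribution vector 3 purchases from Brand C.
After 0 purchases: (0.0000, 0.0000, 0.0000, 1.0000)
After 1 purchase: (0.2500, 0.2500, 0.2000, 0.3000)
After 2 purchases: (0.2225, 0.2200, 0.2350, 0.3225)
After 3 purchases: (0.2284, 0.2148, 0.2339, 0.3230)
P(in Brand C after 3 purchases) = 0.3230

0.3230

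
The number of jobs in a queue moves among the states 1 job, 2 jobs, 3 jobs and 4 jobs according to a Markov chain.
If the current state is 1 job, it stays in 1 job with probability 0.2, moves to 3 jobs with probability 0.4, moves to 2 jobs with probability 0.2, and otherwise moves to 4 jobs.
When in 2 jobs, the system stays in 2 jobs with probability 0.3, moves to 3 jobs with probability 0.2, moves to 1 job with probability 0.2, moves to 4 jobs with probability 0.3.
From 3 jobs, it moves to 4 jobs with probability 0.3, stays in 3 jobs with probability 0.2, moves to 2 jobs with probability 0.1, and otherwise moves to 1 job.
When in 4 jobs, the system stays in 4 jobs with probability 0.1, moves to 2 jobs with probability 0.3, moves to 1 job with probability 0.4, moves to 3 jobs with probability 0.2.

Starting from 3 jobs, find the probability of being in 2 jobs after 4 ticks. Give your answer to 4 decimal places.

Propagate the distribution vector 4 ticks from 3 jobs.
After 0 ticks: (0.0000, 0.0000, 1.0000, 0.0000)
After 1 tick: (0.4000, 0.1000, 0.2000, 0.3000)
After 2 ticks: (0.3000, 0.2200, 0.2800, 0.2000)
After 3 ticks: (0.2960, 0.2140, 0.2600, 0.2300)
After 4 ticks: (0.2980, 0.2184, 0.2592, 0.2244)
P(in 2 jobs after 4 ticks) = 0.2184

0.2184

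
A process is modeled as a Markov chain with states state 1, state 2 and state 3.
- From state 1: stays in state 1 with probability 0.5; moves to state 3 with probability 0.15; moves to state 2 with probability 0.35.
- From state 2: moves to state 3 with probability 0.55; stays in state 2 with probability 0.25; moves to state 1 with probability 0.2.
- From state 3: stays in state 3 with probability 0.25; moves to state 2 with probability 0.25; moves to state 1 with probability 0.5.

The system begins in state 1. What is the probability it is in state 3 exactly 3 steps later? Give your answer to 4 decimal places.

0.3005

Propagate the distribution vector 3 steps from state 1.
After 0 steps: (1.0000, 0.0000, 0.0000)
After 1 step: (0.5000, 0.3500, 0.1500)
After 2 steps: (0.3950, 0.3000, 0.3050)
After 3 steps: (0.4100, 0.2895, 0.3005)
P(in state 3 after 3 steps) = 0.3005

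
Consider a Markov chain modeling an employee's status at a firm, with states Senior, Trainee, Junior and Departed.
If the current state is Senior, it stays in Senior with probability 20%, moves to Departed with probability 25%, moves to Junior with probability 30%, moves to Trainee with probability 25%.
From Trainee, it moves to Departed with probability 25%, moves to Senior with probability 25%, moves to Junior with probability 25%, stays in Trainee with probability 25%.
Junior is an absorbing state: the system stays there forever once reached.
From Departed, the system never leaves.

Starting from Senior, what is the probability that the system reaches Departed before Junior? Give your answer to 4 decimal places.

Let h(s) be the probability of absorption at Departed starting from transient state s. Then h(Departed) = 1 and h(Junior) = 0. By first-step analysis:
h(Senior) = 0.2·h(Senior) + 0.25·h(Trainee) + 0.3·0 + 0.25·1
h(Trainee) = 0.25·h(Senior) + 0.25·h(Trainee) + 0.25·0 + 0.25·1
Solving: h(Senior) = 0.4651, h(Trainee) = 0.4884.
Starting from Senior, the probability is 0.4651.

0.4651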